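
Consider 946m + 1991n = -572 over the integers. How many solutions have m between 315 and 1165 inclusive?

gcd(1991, 946):
  1991 = 2*946 + 99
  946 = 9*99 + 55
  99 = 1*55 + 44
  55 = 1*44 + 11
  44 = 4*11
so gcd(1991, 946) = 11.
Back-substitute for Bézout coefficients:
  11 = 55 - 1*44
  ... = 946*(40) + 1991*(-19)
Scale by -52: particular solution (-2080, 988); reduce m mod 181: (92, -44).
General solution: m = 92 + 181t, n = -44 - 86t for integer t.
315 ≤ 92 + 181t ≤ 1165 gives t ∈ [2, 5], which is 4 values.

4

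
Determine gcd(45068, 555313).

19

gcd(555313, 45068):
  555313 = 12×45068 + 14497
  45068 = 3×14497 + 1577
  14497 = 9×1577 + 304
  1577 = 5×304 + 57
  304 = 5×57 + 19
  57 = 3×19
so gcd(555313, 45068) = 19.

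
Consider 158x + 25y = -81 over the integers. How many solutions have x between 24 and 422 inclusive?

gcd(158, 25) = 1.
By Bézout, 158·(-3) + 25·(19) = 1.
Particular solution: (18, -117).
General solution: x = 18 + 25t, y = -117 - 158t for integer t.
24 ≤ 18 + 25t ≤ 422 gives t ∈ [1, 16], which is 16 values.

16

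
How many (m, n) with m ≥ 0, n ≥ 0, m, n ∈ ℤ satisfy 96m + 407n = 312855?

gcd(407, 96) = 1  (407 = 4·96 + 23, 96 = 4·23 + 4, 23 = 5·4 + 3, 4 = 1·3 + 1, 3 = 3·1).
Back-substituting, 96·(106) + 407·(-25) = 1.
Scale by 312855: one solution is (33162630, -7821375). Reduce m mod 407: (270, 705).
General: m = 270 + 407t, n = 705 - 96t.
m ≥ 0 ⇒ t ≥ 0; n ≥ 0 ⇒ t ≤ 7. So t ∈ [0, 7]: 8 solutions.

8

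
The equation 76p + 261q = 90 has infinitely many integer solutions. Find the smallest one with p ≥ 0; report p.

gcd(261, 76) = 1  (261 = 3*76 + 33, 76 = 2*33 + 10, 33 = 3*10 + 3, 10 = 3*3 + 1, 3 = 3*1).
1 divides 90, so solutions exist.
Back-substituting, 76*(79) + 261*(-23) = 1.
Scale by 90/1 = 90: (p₀, q₀) = (7110, -2070).
General solution: p = 7110 + 261t, q = -2070 - 76t for integer t.
p ≥ 0: smallest is 7110 mod 261 = 63 (at t = -27), with q = -18.

63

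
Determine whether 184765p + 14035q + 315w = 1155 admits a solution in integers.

yes

gcd(184765, 14035):
  184765 = 13*14035 + 2310
  14035 = 6*2310 + 175
  2310 = 13*175 + 35
  175 = 5*35
so gcd(184765, 14035) = 35.
gcd(35, 315) = 35.
35 divides 1155, so integer solutions exist.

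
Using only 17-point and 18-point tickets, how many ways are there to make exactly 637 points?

2

Need nonnegative integers with 17j + 18k = 637.
gcd(17, 18) = 1, and 17·(-1) + 18·(1) = 1.
So (j₀, k₀) = (-637, 637); general j = -637 + 18t, k = 637 - 17t.
j ≥ 0 ⇒ t ≥ 36; k ≥ 0 ⇒ t ≤ 37. That's 2 values of t.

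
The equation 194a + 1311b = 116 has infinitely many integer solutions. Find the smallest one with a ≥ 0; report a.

352

gcd(1311, 194) = 1  (1311 = 6·194 + 147, 194 = 1·147 + 47, 147 = 3·47 + 6, 47 = 7·6 + 5, 6 = 1·5 + 1, 5 = 5·1).
1 divides 116, so solutions exist.
Back-substituting, 194·(-223) + 1311·(33) = 1.
Scale by 116/1 = 116: (a₀, b₀) = (-25868, 3828).
General solution: a = -25868 + 1311t, b = 3828 - 194t for integer t.
a ≥ 0: smallest is -25868 mod 1311 = 352 (at t = 20), with b = -52.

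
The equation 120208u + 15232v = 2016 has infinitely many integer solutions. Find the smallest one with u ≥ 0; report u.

gcd(120208, 15232):
  120208 = 7*15232 + 13584
  15232 = 1*13584 + 1648
  13584 = 8*1648 + 400
  1648 = 4*400 + 48
  400 = 8*48 + 16
  48 = 3*16
so gcd(120208, 15232) = 16.
16 divides 2016, so solutions exist.
Back-substitute for Bézout coefficients:
  16 = 400 - 8*48
  ... = 120208*(305) + 15232*(-2407)
Scale by 2016/16 = 126: (u₀, v₀) = (38430, -303282).
General solution: u = 38430 + 952t, v = -303282 - 7513t for integer t.
u ≥ 0: smallest is 38430 mod 952 = 350 (at t = -40), with v = -2762.

350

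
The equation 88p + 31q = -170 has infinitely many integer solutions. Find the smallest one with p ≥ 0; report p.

gcd(88, 31) = 1.
1 divides -170, so solutions exist.
By Bézout, 88·(6) + 31·(-17) = 1.
Scale by -170/1 = -170: (p₀, q₀) = (-1020, 2890).
General solution: p = -1020 + 31t, q = 2890 - 88t for integer t.
p ≥ 0: smallest is -1020 mod 31 = 3 (at t = 33), with q = -14.

3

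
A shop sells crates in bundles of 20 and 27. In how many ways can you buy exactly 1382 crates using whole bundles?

3

Need nonnegative integers with 20j + 27k = 1382.
gcd(20, 27) = 1, and 20·(-4) + 27·(3) = 1.
So (j₀, k₀) = (-5528, 4146); general j = -5528 + 27t, k = 4146 - 20t.
j ≥ 0 ⇒ t ≥ 205; k ≥ 0 ⇒ t ≤ 207. That's 3 values of t.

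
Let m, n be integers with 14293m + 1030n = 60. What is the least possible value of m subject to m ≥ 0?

770

gcd(14293, 1030) = 1  (14293 = 13*1030 + 903, 1030 = 1*903 + 127, 903 = 7*127 + 14, 127 = 9*14 + 1, 14 = 14*1).
1 divides 60, so solutions exist.
Back-substituting, 14293*(-73) + 1030*(1013) = 1.
Scale by 60/1 = 60: (m₀, n₀) = (-4380, 60780).
General solution: m = -4380 + 1030t, n = 60780 - 14293t for integer t.
m ≥ 0: smallest is -4380 mod 1030 = 770 (at t = 5), with n = -10685.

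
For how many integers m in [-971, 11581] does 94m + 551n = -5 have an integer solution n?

23

gcd(551, 94) = 1  (551 = 5*94 + 81, 94 = 1*81 + 13, 81 = 6*13 + 3, 13 = 4*3 + 1, 3 = 3*1).
Back-substituting, 94*(170) + 551*(-29) = 1.
Scale by -5: particular solution (-850, 145); reduce m mod 551: (252, -43).
General solution: m = 252 + 551t, n = -43 - 94t for integer t.
-971 ≤ 252 + 551t ≤ 11581 gives t ∈ [-2, 20], which is 23 values.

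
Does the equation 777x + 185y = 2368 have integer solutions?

gcd(777, 185) = 37  (777 = 4×185 + 37, 185 = 5×37).
37 divides 2368, so integer solutions exist.

yes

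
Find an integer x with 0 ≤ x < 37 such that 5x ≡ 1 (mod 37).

gcd(37, 5) = 1  (37 = 7*5 + 2, 5 = 2*2 + 1, 2 = 2*1).
Back-substituting, 5*(15) + 37*(-2) = 1.
So 5*15 ≡ 1 (mod 37), and 15 mod 37 = 15.

15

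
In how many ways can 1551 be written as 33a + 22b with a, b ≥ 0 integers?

24

gcd(33, 22):
  33 = 1·22 + 11
  22 = 2·11
so gcd(33, 22) = 11.
Back-substitute for Bézout coefficients:
  11 = 33 - 1·22
  ... = 33·(1) + 22·(-1)
Scale by 141: one solution is (141, -141). Reduce a mod 2: (1, 69).
General: a = 1 + 2t, b = 69 - 3t.
a ≥ 0 ⇒ t ≥ 0; b ≥ 0 ⇒ t ≤ 23. So t ∈ [0, 23]: 24 solutions.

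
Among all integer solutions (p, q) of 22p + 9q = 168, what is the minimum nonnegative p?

gcd(22, 9):
  22 = 2*9 + 4
  9 = 2*4 + 1
  4 = 4*1
so gcd(22, 9) = 1.
1 divides 168, so solutions exist.
Back-substitute for Bézout coefficients:
  1 = 9 - 2*4
  ... = 22*(-2) + 9*(5)
Scale by 168/1 = 168: (p₀, q₀) = (-336, 840).
General solution: p = -336 + 9t, q = 840 - 22t for integer t.
p ≥ 0: smallest is -336 mod 9 = 6 (at t = 38), with q = 4.

6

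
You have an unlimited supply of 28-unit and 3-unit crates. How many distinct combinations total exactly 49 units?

Need nonnegative integers with 28j + 3k = 49.
gcd(28, 3) = 1, and 28·(1) + 3·(-9) = 1.
So (j₀, k₀) = (49, -441); general j = 49 + 3t, k = -441 - 28t.
j ≥ 0 ⇒ t ≥ -16; k ≥ 0 ⇒ t ≤ -16. That's 1 value of t.

1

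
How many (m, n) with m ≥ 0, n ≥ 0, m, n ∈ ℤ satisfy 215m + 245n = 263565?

25

gcd(245, 215) = 5.
By Bézout, 215·(8) + 245·(-7) = 5.
One solution: (10, 1067).
General: m = 10 + 49t, n = 1067 - 43t.
m ≥ 0 ⇒ t ≥ 0; n ≥ 0 ⇒ t ≤ 24. So t ∈ [0, 24]: 25 solutions.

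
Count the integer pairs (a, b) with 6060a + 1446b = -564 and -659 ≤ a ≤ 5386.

25

gcd(6060, 1446):
  6060 = 4·1446 + 276
  1446 = 5·276 + 66
  276 = 4·66 + 12
  66 = 5·12 + 6
  12 = 2·6
so gcd(6060, 1446) = 6.
Back-substitute for Bézout coefficients:
  6 = 66 - 5·12
  ... = 6060·(-110) + 1446·(461)
Scale by -94: particular solution (10340, -43334); reduce a mod 241: (218, -914).
General solution: a = 218 + 241t, b = -914 - 1010t for integer t.
-659 ≤ 218 + 241t ≤ 5386 gives t ∈ [-3, 21], which is 25 values.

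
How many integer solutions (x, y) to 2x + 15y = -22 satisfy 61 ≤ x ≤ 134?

gcd(15, 2) = 1  (15 = 7·2 + 1, 2 = 2·1).
Back-substituting, 2·(-7) + 15·(1) = 1.
Scale by -22: particular solution (154, -22); reduce x mod 15: (4, -2).
General solution: x = 4 + 15t, y = -2 - 2t for integer t.
61 ≤ 4 + 15t ≤ 134 gives t ∈ [4, 8], which is 5 values.

5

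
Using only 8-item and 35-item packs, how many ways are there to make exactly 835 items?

3

Need nonnegative integers with 8j + 35k = 835.
gcd(8, 35) = 1, and 8·(-13) + 35·(3) = 1.
So (j₀, k₀) = (-10855, 2505); general j = -10855 + 35t, k = 2505 - 8t.
j ≥ 0 ⇒ t ≥ 311; k ≥ 0 ⇒ t ≤ 313. That's 3 values of t.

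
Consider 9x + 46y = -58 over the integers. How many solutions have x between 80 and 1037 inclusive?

21

gcd(46, 9) = 1.
By Bézout, 9·(-5) + 46·(1) = 1.
Particular solution: (14, -4).
General solution: x = 14 + 46t, y = -4 - 9t for integer t.
80 ≤ 14 + 46t ≤ 1037 gives t ∈ [2, 22], which is 21 values.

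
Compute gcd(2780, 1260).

gcd(2780, 1260):
  2780 = 2×1260 + 260
  1260 = 4×260 + 220
  260 = 1×220 + 40
  220 = 5×40 + 20
  40 = 2×20
so gcd(2780, 1260) = 20.

20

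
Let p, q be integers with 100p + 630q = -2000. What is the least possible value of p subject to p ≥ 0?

43

gcd(630, 100) = 10  (630 = 6×100 + 30, 100 = 3×30 + 10, 30 = 3×10).
10 divides -2000, so solutions exist.
Back-substituting, 100×(19) + 630×(-3) = 10.
Scale by -2000/10 = -200: (p₀, q₀) = (-3800, 600).
General solution: p = -3800 + 63t, q = 600 - 10t for integer t.
p ≥ 0: smallest is -3800 mod 63 = 43 (at t = 61), with q = -10.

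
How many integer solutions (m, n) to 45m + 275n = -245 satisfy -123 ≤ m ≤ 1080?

gcd(275, 45) = 5  (275 = 6*45 + 5, 45 = 9*5).
Back-substituting, 45*(-6) + 275*(1) = 5.
Scale by -49: particular solution (294, -49); reduce m mod 55: (19, -4).
General solution: m = 19 + 55t, n = -4 - 9t for integer t.
-123 ≤ 19 + 55t ≤ 1080 gives t ∈ [-2, 19], which is 22 values.

22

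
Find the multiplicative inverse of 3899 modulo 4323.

2396

gcd(4323, 3899) = 1  (4323 = 1×3899 + 424, 3899 = 9×424 + 83, 424 = 5×83 + 9, 83 = 9×9 + 2, 9 = 4×2 + 1, 2 = 2×1).
Back-substituting, 3899×(-1927) + 4323×(1738) = 1.
So 3899×-1927 ≡ 1 (mod 4323), and -1927 mod 4323 = 2396.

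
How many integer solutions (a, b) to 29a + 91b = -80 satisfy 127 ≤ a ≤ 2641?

gcd(91, 29):
  91 = 3·29 + 4
  29 = 7·4 + 1
  4 = 4·1
so gcd(91, 29) = 1.
Back-substitute for Bézout coefficients:
  1 = 29 - 7·4
  ... = 29·(22) + 91·(-7)
Scale by -80: particular solution (-1760, 560); reduce a mod 91: (60, -20).
General solution: a = 60 + 91t, b = -20 - 29t for integer t.
127 ≤ 60 + 91t ≤ 2641 gives t ∈ [1, 28], which is 28 values.

28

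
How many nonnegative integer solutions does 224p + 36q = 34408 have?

17

gcd(224, 36) = 4  (224 = 6×36 + 8, 36 = 4×8 + 4, 8 = 2×4).
Back-substituting, 224×(-4) + 36×(25) = 4.
Scale by 8602: one solution is (-34408, 215050). Reduce p mod 9: (8, 906).
General: p = 8 + 9t, q = 906 - 56t.
p ≥ 0 ⇒ t ≥ 0; q ≥ 0 ⇒ t ≤ 16. So t ∈ [0, 16]: 17 solutions.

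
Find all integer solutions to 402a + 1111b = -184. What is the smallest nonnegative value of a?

gcd(1111, 402):
  1111 = 2×402 + 307
  402 = 1×307 + 95
  307 = 3×95 + 22
  95 = 4×22 + 7
  22 = 3×7 + 1
  7 = 7×1
so gcd(1111, 402) = 1.
1 divides -184, so solutions exist.
Back-substitute for Bézout coefficients:
  1 = 22 - 3×7
  ... = 402×(-152) + 1111×(55)
Scale by -184/1 = -184: (a₀, b₀) = (27968, -10120).
General solution: a = 27968 + 1111t, b = -10120 - 402t for integer t.
a ≥ 0: smallest is 27968 mod 1111 = 193 (at t = -25), with b = -70.

193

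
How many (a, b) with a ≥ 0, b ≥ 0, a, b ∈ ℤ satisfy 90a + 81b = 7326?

gcd(90, 81):
  90 = 1·81 + 9
  81 = 9·9
so gcd(90, 81) = 9.
Back-substitute for Bézout coefficients:
  9 = 90 - 1·81
  ... = 90·(1) + 81·(-1)
Scale by 814: one solution is (814, -814). Reduce a mod 9: (4, 86).
General: a = 4 + 9t, b = 86 - 10t.
a ≥ 0 ⇒ t ≥ 0; b ≥ 0 ⇒ t ≤ 8. So t ∈ [0, 8]: 9 solutions.

9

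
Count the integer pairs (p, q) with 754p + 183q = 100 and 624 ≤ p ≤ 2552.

11

gcd(754, 183):
  754 = 4*183 + 22
  183 = 8*22 + 7
  22 = 3*7 + 1
  7 = 7*1
so gcd(754, 183) = 1.
Back-substitute for Bézout coefficients:
  1 = 22 - 3*7
  ... = 754*(25) + 183*(-103)
Scale by 100: particular solution (2500, -10300); reduce p mod 183: (121, -498).
General solution: p = 121 + 183t, q = -498 - 754t for integer t.
624 ≤ 121 + 183t ≤ 2552 gives t ∈ [3, 13], which is 11 values.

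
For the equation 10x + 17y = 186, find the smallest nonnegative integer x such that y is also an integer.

gcd(17, 10):
  17 = 1·10 + 7
  10 = 1·7 + 3
  7 = 2·3 + 1
  3 = 3·1
so gcd(17, 10) = 1.
1 divides 186, so solutions exist.
Back-substitute for Bézout coefficients:
  1 = 7 - 2·3
  ... = 10·(-5) + 17·(3)
Scale by 186/1 = 186: (x₀, y₀) = (-930, 558).
General solution: x = -930 + 17t, y = 558 - 10t for integer t.
x ≥ 0: smallest is -930 mod 17 = 5 (at t = 55), with y = 8.

5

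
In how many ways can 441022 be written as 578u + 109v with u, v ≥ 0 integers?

7

gcd(578, 109) = 1.
By Bézout, 578*(-33) + 109*(175) = 1.
One solution: (63, 3712).
General: u = 63 + 109t, v = 3712 - 578t.
u ≥ 0 ⇒ t ≥ 0; v ≥ 0 ⇒ t ≤ 6. So t ∈ [0, 6]: 7 solutions.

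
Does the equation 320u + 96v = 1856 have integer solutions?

gcd(320, 96) = 32  (320 = 3·96 + 32, 96 = 3·32).
32 divides 1856, so integer solutions exist.

yes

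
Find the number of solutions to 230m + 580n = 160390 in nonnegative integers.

12

gcd(580, 230):
  580 = 2·230 + 120
  230 = 1·120 + 110
  120 = 1·110 + 10
  110 = 11·10
so gcd(580, 230) = 10.
Back-substitute for Bézout coefficients:
  10 = 120 - 1·110
  ... = 230·(-5) + 580·(2)
Scale by 16039: one solution is (-80195, 32078). Reduce m mod 58: (19, 269).
General: m = 19 + 58t, n = 269 - 23t.
m ≥ 0 ⇒ t ≥ 0; n ≥ 0 ⇒ t ≤ 11. So t ∈ [0, 11]: 12 solutions.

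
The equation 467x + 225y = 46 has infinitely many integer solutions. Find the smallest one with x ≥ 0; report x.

gcd(467, 225):
  467 = 2×225 + 17
  225 = 13×17 + 4
  17 = 4×4 + 1
  4 = 4×1
so gcd(467, 225) = 1.
1 divides 46, so solutions exist.
Back-substitute for Bézout coefficients:
  1 = 17 - 4×4
  ... = 467×(53) + 225×(-110)
Scale by 46/1 = 46: (x₀, y₀) = (2438, -5060).
General solution: x = 2438 + 225t, y = -5060 - 467t for integer t.
x ≥ 0: smallest is 2438 mod 225 = 188 (at t = -10), with y = -390.

188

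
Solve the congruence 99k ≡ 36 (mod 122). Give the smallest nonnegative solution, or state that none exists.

78

gcd(122, 99) = 1  (122 = 1*99 + 23, 99 = 4*23 + 7, 23 = 3*7 + 2, 7 = 3*2 + 1, 2 = 2*1).
1 divides 36, so solutions exist.
Back-substituting, 99*(53) + 122*(-43) = 1.
So 99*(53) ≡ 1 (mod 122); multiply by 36: k ≡ 1908 (mod 122).
Smallest nonnegative: k = 1908 mod 122 = 78.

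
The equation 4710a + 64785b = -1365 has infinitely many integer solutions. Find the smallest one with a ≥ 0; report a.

1554

gcd(64785, 4710) = 15.
15 divides -1365, so solutions exist.
By Bézout, 4710*(-729) + 64785*(53) = 15.
Scale by -1365/15 = -91: (a₀, b₀) = (66339, -4823).
General solution: a = 66339 + 4319t, b = -4823 - 314t for integer t.
a ≥ 0: smallest is 66339 mod 4319 = 1554 (at t = -15), with b = -113.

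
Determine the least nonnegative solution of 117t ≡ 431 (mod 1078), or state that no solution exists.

gcd(1078, 117) = 1.
1 divides 431, so solutions exist.
By Bézout, 117×(129) + 1078×(-14) = 1.
So 117×(129) ≡ 1 (mod 1078); multiply by 431: t ≡ 55599 (mod 1078).
Smallest nonnegative: t = 55599 mod 1078 = 621.

621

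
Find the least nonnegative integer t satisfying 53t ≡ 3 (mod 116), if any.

gcd(116, 53) = 1.
1 divides 3, so solutions exist.
By Bézout, 53·(-35) + 116·(16) = 1.
So 53·(-35) ≡ 1 (mod 116); multiply by 3: t ≡ -105 (mod 116).
Smallest nonnegative: t = -105 mod 116 = 11.

11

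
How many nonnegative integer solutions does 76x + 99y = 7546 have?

1

gcd(99, 76) = 1.
By Bézout, 76×(43) + 99×(-33) = 1.
One solution: (55, 34).
General: x = 55 + 99t, y = 34 - 76t.
x ≥ 0 ⇒ t ≥ 0; y ≥ 0 ⇒ t ≤ 0. So t ∈ [0, 0]: 1 solution.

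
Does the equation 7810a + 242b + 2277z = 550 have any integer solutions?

yes

gcd(7810, 242) = 22  (7810 = 32×242 + 66, 242 = 3×66 + 44, 66 = 1×44 + 22, 44 = 2×22).
gcd(22, 2277) = 11.
11 divides 550, so integer solutions exist.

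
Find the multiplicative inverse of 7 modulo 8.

gcd(8, 7) = 1  (8 = 1×7 + 1, 7 = 7×1).
Back-substituting, 7×(-1) + 8×(1) = 1.
So 7×-1 ≡ 1 (mod 8), and -1 mod 8 = 7.

7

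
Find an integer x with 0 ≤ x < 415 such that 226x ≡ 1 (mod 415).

gcd(415, 226) = 1.
By Bézout, 226*(101) + 415*(-55) = 1.
So 226*101 ≡ 1 (mod 415), and 101 mod 415 = 101.

101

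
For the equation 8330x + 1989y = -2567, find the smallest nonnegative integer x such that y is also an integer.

41

gcd(8330, 1989) = 17  (8330 = 4*1989 + 374, 1989 = 5*374 + 119, 374 = 3*119 + 17, 119 = 7*17).
17 divides -2567, so solutions exist.
Back-substituting, 8330*(16) + 1989*(-67) = 17.
Scale by -2567/17 = -151: (x₀, y₀) = (-2416, 10117).
General solution: x = -2416 + 117t, y = 10117 - 490t for integer t.
x ≥ 0: smallest is -2416 mod 117 = 41 (at t = 21), with y = -173.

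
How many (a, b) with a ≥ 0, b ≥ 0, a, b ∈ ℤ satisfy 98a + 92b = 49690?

gcd(98, 92) = 2  (98 = 1*92 + 6, 92 = 15*6 + 2, 6 = 3*2).
Back-substituting, 98*(-15) + 92*(16) = 2.
Scale by 24845: one solution is (-372675, 397520). Reduce a mod 46: (17, 522).
General: a = 17 + 46t, b = 522 - 49t.
a ≥ 0 ⇒ t ≥ 0; b ≥ 0 ⇒ t ≤ 10. So t ∈ [0, 10]: 11 solutions.

11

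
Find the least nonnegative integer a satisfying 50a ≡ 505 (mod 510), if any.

no solution

gcd(510, 50) = 10.
10 does not divide 505, so the congruence has no solution.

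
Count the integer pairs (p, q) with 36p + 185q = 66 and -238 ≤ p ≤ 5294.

gcd(185, 36):
  185 = 5*36 + 5
  36 = 7*5 + 1
  5 = 5*1
so gcd(185, 36) = 1.
Back-substitute for Bézout coefficients:
  1 = 36 - 7*5
  ... = 36*(36) + 185*(-7)
Scale by 66: particular solution (2376, -462); reduce p mod 185: (156, -30).
General solution: p = 156 + 185t, q = -30 - 36t for integer t.
-238 ≤ 156 + 185t ≤ 5294 gives t ∈ [-2, 27], which is 30 values.

30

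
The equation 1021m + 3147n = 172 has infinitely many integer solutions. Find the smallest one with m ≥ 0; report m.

1942

gcd(3147, 1021) = 1.
1 divides 172, so solutions exist.
By Bézout, 1021*(487) + 3147*(-158) = 1.
Scale by 172/1 = 172: (m₀, n₀) = (83764, -27176).
General solution: m = 83764 + 3147t, n = -27176 - 1021t for integer t.
m ≥ 0: smallest is 83764 mod 3147 = 1942 (at t = -26), with n = -630.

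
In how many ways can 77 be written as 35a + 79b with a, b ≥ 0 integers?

gcd(79, 35) = 1  (79 = 2*35 + 9, 35 = 3*9 + 8, 9 = 1*8 + 1, 8 = 8*1).
Back-substituting, 35*(-9) + 79*(4) = 1.
Scale by 77: one solution is (-693, 308). Reduce a mod 79: (18, -7).
General: a = 18 + 79t, b = -7 - 35t.
a ≥ 0 ⇒ t ≥ 0; b ≥ 0 ⇒ t ≤ -1. So t ∈ [0, -1]: 0 solutions.

0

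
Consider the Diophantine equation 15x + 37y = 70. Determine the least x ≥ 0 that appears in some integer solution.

17

gcd(37, 15):
  37 = 2×15 + 7
  15 = 2×7 + 1
  7 = 7×1
so gcd(37, 15) = 1.
1 divides 70, so solutions exist.
Back-substitute for Bézout coefficients:
  1 = 15 - 2×7
  ... = 15×(5) + 37×(-2)
Scale by 70/1 = 70: (x₀, y₀) = (350, -140).
General solution: x = 350 + 37t, y = -140 - 15t for integer t.
x ≥ 0: smallest is 350 mod 37 = 17 (at t = -9), with y = -5.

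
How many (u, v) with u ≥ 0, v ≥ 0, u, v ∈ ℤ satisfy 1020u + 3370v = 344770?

gcd(3370, 1020):
  3370 = 3*1020 + 310
  1020 = 3*310 + 90
  310 = 3*90 + 40
  90 = 2*40 + 10
  40 = 4*10
so gcd(3370, 1020) = 10.
Back-substitute for Bézout coefficients:
  10 = 90 - 2*40
  ... = 1020*(76) + 3370*(-23)
Scale by 34477: one solution is (2620252, -792971). Reduce u mod 337: (77, 79).
General: u = 77 + 337t, v = 79 - 102t.
u ≥ 0 ⇒ t ≥ 0; v ≥ 0 ⇒ t ≤ 0. So t ∈ [0, 0]: 1 solution.

1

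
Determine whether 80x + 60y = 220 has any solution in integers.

gcd(80, 60) = 20.
20 divides 220, so integer solutions exist.

yes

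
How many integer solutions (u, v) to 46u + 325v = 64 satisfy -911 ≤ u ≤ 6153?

22

gcd(325, 46) = 1  (325 = 7·46 + 3, 46 = 15·3 + 1, 3 = 3·1).
Back-substituting, 46·(106) + 325·(-15) = 1.
Scale by 64: particular solution (6784, -960); reduce u mod 325: (284, -40).
General solution: u = 284 + 325t, v = -40 - 46t for integer t.
-911 ≤ 284 + 325t ≤ 6153 gives t ∈ [-3, 18], which is 22 values.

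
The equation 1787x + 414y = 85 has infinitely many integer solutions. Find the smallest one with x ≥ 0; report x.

gcd(1787, 414):
  1787 = 4·414 + 131
  414 = 3·131 + 21
  131 = 6·21 + 5
  21 = 4·5 + 1
  5 = 5·1
so gcd(1787, 414) = 1.
1 divides 85, so solutions exist.
Back-substitute for Bézout coefficients:
  1 = 21 - 4·5
  ... = 1787·(-79) + 414·(341)
Scale by 85/1 = 85: (x₀, y₀) = (-6715, 28985).
General solution: x = -6715 + 414t, y = 28985 - 1787t for integer t.
x ≥ 0: smallest is -6715 mod 414 = 323 (at t = 17), with y = -1394.

323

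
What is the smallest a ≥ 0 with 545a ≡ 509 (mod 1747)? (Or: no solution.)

1437

gcd(1747, 545) = 1  (1747 = 3*545 + 112, 545 = 4*112 + 97, 112 = 1*97 + 15, 97 = 6*15 + 7, 15 = 2*7 + 1, 7 = 7*1).
1 divides 509, so solutions exist.
Back-substituting, 545*(-234) + 1747*(73) = 1.
So 545*(-234) ≡ 1 (mod 1747); multiply by 509: a ≡ -119106 (mod 1747).
Smallest nonnegative: a = -119106 mod 1747 = 1437.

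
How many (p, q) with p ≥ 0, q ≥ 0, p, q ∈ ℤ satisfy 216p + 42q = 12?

gcd(216, 42) = 6.
By Bézout, 216·(1) + 42·(-5) = 6.
One solution: (2, -10).
General: p = 2 + 7t, q = -10 - 36t.
p ≥ 0 ⇒ t ≥ 0; q ≥ 0 ⇒ t ≤ -1. So t ∈ [0, -1]: 0 solutions.

0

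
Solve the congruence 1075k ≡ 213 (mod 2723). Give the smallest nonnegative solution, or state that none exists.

2708

gcd(2723, 1075) = 1.
1 divides 213, so solutions exist.
By Bézout, 1075×(-537) + 2723×(212) = 1.
So 1075×(-537) ≡ 1 (mod 2723); multiply by 213: k ≡ -114381 (mod 2723).
Smallest nonnegative: k = -114381 mod 2723 = 2708.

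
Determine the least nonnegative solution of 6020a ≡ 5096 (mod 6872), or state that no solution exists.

gcd(6872, 6020) = 4  (6872 = 1*6020 + 852, 6020 = 7*852 + 56, 852 = 15*56 + 12, 56 = 4*12 + 8, 12 = 1*8 + 4, 8 = 2*4).
4 divides 5096, so solutions exist.
Back-substituting, 6020*(-613) + 6872*(537) = 4.
So 6020*(-613) ≡ 4 (mod 6872); multiply by 1274: a ≡ -780962 (mod 1718).
Smallest nonnegative: a = -780962 mod 1718 = 728.

728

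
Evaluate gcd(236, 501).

gcd(501, 236):
  501 = 2·236 + 29
  236 = 8·29 + 4
  29 = 7·4 + 1
  4 = 4·1
so gcd(501, 236) = 1.

1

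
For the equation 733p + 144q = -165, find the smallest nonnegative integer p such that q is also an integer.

87

gcd(733, 144) = 1.
1 divides -165, so solutions exist.
By Bézout, 733*(-11) + 144*(56) = 1.
Scale by -165/1 = -165: (p₀, q₀) = (1815, -9240).
General solution: p = 1815 + 144t, q = -9240 - 733t for integer t.
p ≥ 0: smallest is 1815 mod 144 = 87 (at t = -12), with q = -444.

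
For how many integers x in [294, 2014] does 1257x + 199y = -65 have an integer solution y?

9

gcd(1257, 199) = 1  (1257 = 6*199 + 63, 199 = 3*63 + 10, 63 = 6*10 + 3, 10 = 3*3 + 1, 3 = 3*1).
Back-substituting, 1257*(-60) + 199*(379) = 1.
Scale by -65: particular solution (3900, -24635); reduce x mod 199: (119, -752).
General solution: x = 119 + 199t, y = -752 - 1257t for integer t.
294 ≤ 119 + 199t ≤ 2014 gives t ∈ [1, 9], which is 9 values.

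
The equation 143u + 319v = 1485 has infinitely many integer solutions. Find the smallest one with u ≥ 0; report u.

26

gcd(319, 143) = 11  (319 = 2×143 + 33, 143 = 4×33 + 11, 33 = 3×11).
11 divides 1485, so solutions exist.
Back-substituting, 143×(9) + 319×(-4) = 11.
Scale by 1485/11 = 135: (u₀, v₀) = (1215, -540).
General solution: u = 1215 + 29t, v = -540 - 13t for integer t.
u ≥ 0: smallest is 1215 mod 29 = 26 (at t = -41), with v = -7.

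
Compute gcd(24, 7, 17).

gcd(24, 7) = 1  (24 = 3*7 + 3, 7 = 2*3 + 1, 3 = 3*1).
gcd(1, 17) = 1.

1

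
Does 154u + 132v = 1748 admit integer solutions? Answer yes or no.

no

gcd(154, 132) = 22  (154 = 1×132 + 22, 132 = 6×22).
22 does not divide 1748 (remainder 10), so no integer solutions.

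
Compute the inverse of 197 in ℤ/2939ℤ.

gcd(2939, 197) = 1.
By Bézout, 197·(552) + 2939·(-37) = 1.
So 197·552 ≡ 1 (mod 2939), and 552 mod 2939 = 552.

552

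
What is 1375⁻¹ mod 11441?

5941

gcd(11441, 1375):
  11441 = 8×1375 + 441
  1375 = 3×441 + 52
  441 = 8×52 + 25
  52 = 2×25 + 2
  25 = 12×2 + 1
  2 = 2×1
so gcd(11441, 1375) = 1.
Back-substitute for Bézout coefficients:
  1 = 25 - 12×2
  ... = 1375×(-5500) + 11441×(661)
So 1375×-5500 ≡ 1 (mod 11441), and -5500 mod 11441 = 5941.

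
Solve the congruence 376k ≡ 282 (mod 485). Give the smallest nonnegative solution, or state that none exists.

gcd(485, 376):
  485 = 1*376 + 109
  376 = 3*109 + 49
  109 = 2*49 + 11
  49 = 4*11 + 5
  11 = 2*5 + 1
  5 = 5*1
so gcd(485, 376) = 1.
1 divides 282, so solutions exist.
Back-substitute for Bézout coefficients:
  1 = 11 - 2*5
  ... = 376*(-89) + 485*(69)
So 376*(-89) ≡ 1 (mod 485); multiply by 282: k ≡ -25098 (mod 485).
Smallest nonnegative: k = -25098 mod 485 = 122.

122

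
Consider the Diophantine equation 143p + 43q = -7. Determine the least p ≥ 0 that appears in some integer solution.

gcd(143, 43) = 1  (143 = 3*43 + 14, 43 = 3*14 + 1, 14 = 14*1).
1 divides -7, so solutions exist.
Back-substituting, 143*(-3) + 43*(10) = 1.
Scale by -7/1 = -7: (p₀, q₀) = (21, -70).
General solution: p = 21 + 43t, q = -70 - 143t for integer t.
p ≥ 0: smallest is 21 mod 43 = 21 (at t = 0), with q = -70.

21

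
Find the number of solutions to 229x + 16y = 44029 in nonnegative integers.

12

gcd(229, 16):
  229 = 14×16 + 5
  16 = 3×5 + 1
  5 = 5×1
so gcd(229, 16) = 1.
Back-substitute for Bézout coefficients:
  1 = 16 - 3×5
  ... = 229×(-3) + 16×(43)
Scale by 44029: one solution is (-132087, 1893247). Reduce x mod 16: (9, 2623).
General: x = 9 + 16t, y = 2623 - 229t.
x ≥ 0 ⇒ t ≥ 0; y ≥ 0 ⇒ t ≤ 11. So t ∈ [0, 11]: 12 solutions.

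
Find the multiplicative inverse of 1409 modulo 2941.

263

gcd(2941, 1409) = 1  (2941 = 2×1409 + 123, 1409 = 11×123 + 56, 123 = 2×56 + 11, 56 = 5×11 + 1, 11 = 11×1).
Back-substituting, 1409×(263) + 2941×(-126) = 1.
So 1409×263 ≡ 1 (mod 2941), and 263 mod 2941 = 263.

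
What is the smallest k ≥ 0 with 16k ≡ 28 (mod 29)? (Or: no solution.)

gcd(29, 16) = 1  (29 = 1*16 + 13, 16 = 1*13 + 3, 13 = 4*3 + 1, 3 = 3*1).
1 divides 28, so solutions exist.
Back-substituting, 16*(-9) + 29*(5) = 1.
So 16*(-9) ≡ 1 (mod 29); multiply by 28: k ≡ -252 (mod 29).
Smallest nonnegative: k = -252 mod 29 = 9.

9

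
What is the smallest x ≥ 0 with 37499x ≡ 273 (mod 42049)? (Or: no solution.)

3484

gcd(42049, 37499):
  42049 = 1×37499 + 4550
  37499 = 8×4550 + 1099
  4550 = 4×1099 + 154
  1099 = 7×154 + 21
  154 = 7×21 + 7
  21 = 3×7
so gcd(42049, 37499) = 7.
7 divides 273, so solutions exist.
Back-substitute for Bézout coefficients:
  7 = 154 - 7×21
  ... = 37499×(-1913) + 42049×(1706)
So 37499×(-1913) ≡ 7 (mod 42049); multiply by 39: x ≡ -74607 (mod 6007).
Smallest nonnegative: x = -74607 mod 6007 = 3484.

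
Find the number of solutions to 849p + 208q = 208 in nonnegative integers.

gcd(849, 208):
  849 = 4×208 + 17
  208 = 12×17 + 4
  17 = 4×4 + 1
  4 = 4×1
so gcd(849, 208) = 1.
Back-substitute for Bézout coefficients:
  1 = 17 - 4×4
  ... = 849×(49) + 208×(-200)
Scale by 208: one solution is (10192, -41600). Reduce p mod 208: (0, 1).
General: p = 0 + 208t, q = 1 - 849t.
p ≥ 0 ⇒ t ≥ 0; q ≥ 0 ⇒ t ≤ 0. So t ∈ [0, 0]: 1 solution.

1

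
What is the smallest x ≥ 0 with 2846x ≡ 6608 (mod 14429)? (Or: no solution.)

gcd(14429, 2846):
  14429 = 5*2846 + 199
  2846 = 14*199 + 60
  199 = 3*60 + 19
  60 = 3*19 + 3
  19 = 6*3 + 1
  3 = 3*1
so gcd(14429, 2846) = 1.
1 divides 6608, so solutions exist.
Back-substitute for Bézout coefficients:
  1 = 19 - 6*3
  ... = 2846*(-4568) + 14429*(901)
So 2846*(-4568) ≡ 1 (mod 14429); multiply by 6608: x ≡ -30185344 (mod 14429).
Smallest nonnegative: x = -30185344 mod 14429 = 124.

124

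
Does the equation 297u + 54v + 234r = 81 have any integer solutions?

yes

gcd(297, 54):
  297 = 5·54 + 27
  54 = 2·27
so gcd(297, 54) = 27.
gcd(27, 234) = 9.
9 divides 81, so integer solutions exist.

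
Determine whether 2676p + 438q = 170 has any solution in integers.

gcd(2676, 438) = 6.
6 does not divide 170 (remainder 2), so no integer solutions.

no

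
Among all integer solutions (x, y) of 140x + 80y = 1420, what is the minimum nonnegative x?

gcd(140, 80):
  140 = 1*80 + 60
  80 = 1*60 + 20
  60 = 3*20
so gcd(140, 80) = 20.
20 divides 1420, so solutions exist.
Back-substitute for Bézout coefficients:
  20 = 80 - 1*60
  ... = 140*(-1) + 80*(2)
Scale by 1420/20 = 71: (x₀, y₀) = (-71, 142).
General solution: x = -71 + 4t, y = 142 - 7t for integer t.
x ≥ 0: smallest is -71 mod 4 = 1 (at t = 18), with y = 16.

1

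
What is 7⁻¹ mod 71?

61

gcd(71, 7):
  71 = 10·7 + 1
  7 = 7·1
so gcd(71, 7) = 1.
Back-substitute for Bézout coefficients:
  1 = 71 - 10·7
  ... = 7·(-10) + 71·(1)
So 7·-10 ≡ 1 (mod 71), and -10 mod 71 = 61.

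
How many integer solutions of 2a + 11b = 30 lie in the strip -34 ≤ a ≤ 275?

gcd(11, 2) = 1.
By Bézout, 2·(-5) + 11·(1) = 1.
Particular solution: (4, 2).
General solution: a = 4 + 11t, b = 2 - 2t for integer t.
-34 ≤ 4 + 11t ≤ 275 gives t ∈ [-3, 24], which is 28 values.

28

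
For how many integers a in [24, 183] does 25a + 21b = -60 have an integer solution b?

8

gcd(25, 21) = 1.
By Bézout, 25·(-5) + 21·(6) = 1.
Particular solution: (6, -10).
General solution: a = 6 + 21t, b = -10 - 25t for integer t.
24 ≤ 6 + 21t ≤ 183 gives t ∈ [1, 8], which is 8 values.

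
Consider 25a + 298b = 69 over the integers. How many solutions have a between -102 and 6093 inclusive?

gcd(298, 25):
  298 = 11*25 + 23
  25 = 1*23 + 2
  23 = 11*2 + 1
  2 = 2*1
so gcd(298, 25) = 1.
Back-substitute for Bézout coefficients:
  1 = 23 - 11*2
  ... = 25*(-143) + 298*(12)
Scale by 69: particular solution (-9867, 828); reduce a mod 298: (265, -22).
General solution: a = 265 + 298t, b = -22 - 25t for integer t.
-102 ≤ 265 + 298t ≤ 6093 gives t ∈ [-1, 19], which is 21 values.

21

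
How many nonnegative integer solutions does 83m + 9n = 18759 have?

gcd(83, 9) = 1.
By Bézout, 83*(-4) + 9*(37) = 1.
One solution: (6, 2029).
General: m = 6 + 9t, n = 2029 - 83t.
m ≥ 0 ⇒ t ≥ 0; n ≥ 0 ⇒ t ≤ 24. So t ∈ [0, 24]: 25 solutions.

25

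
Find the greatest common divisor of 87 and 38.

gcd(87, 38):
  87 = 2*38 + 11
  38 = 3*11 + 5
  11 = 2*5 + 1
  5 = 5*1
so gcd(87, 38) = 1.

1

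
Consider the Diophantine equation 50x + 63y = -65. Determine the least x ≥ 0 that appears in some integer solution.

gcd(63, 50):
  63 = 1*50 + 13
  50 = 3*13 + 11
  13 = 1*11 + 2
  11 = 5*2 + 1
  2 = 2*1
so gcd(63, 50) = 1.
1 divides -65, so solutions exist.
Back-substitute for Bézout coefficients:
  1 = 11 - 5*2
  ... = 50*(29) + 63*(-23)
Scale by -65/1 = -65: (x₀, y₀) = (-1885, 1495).
General solution: x = -1885 + 63t, y = 1495 - 50t for integer t.
x ≥ 0: smallest is -1885 mod 63 = 5 (at t = 30), with y = -5.

5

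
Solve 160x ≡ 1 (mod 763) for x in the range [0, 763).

62

gcd(763, 160) = 1  (763 = 4*160 + 123, 160 = 1*123 + 37, 123 = 3*37 + 12, 37 = 3*12 + 1, 12 = 12*1).
Back-substituting, 160*(62) + 763*(-13) = 1.
So 160*62 ≡ 1 (mod 763), and 62 mod 763 = 62.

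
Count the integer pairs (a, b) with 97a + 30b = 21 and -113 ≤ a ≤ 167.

9

gcd(97, 30) = 1  (97 = 3*30 + 7, 30 = 4*7 + 2, 7 = 3*2 + 1, 2 = 2*1).
Back-substituting, 97*(13) + 30*(-42) = 1.
Scale by 21: particular solution (273, -882); reduce a mod 30: (3, -9).
General solution: a = 3 + 30t, b = -9 - 97t for integer t.
-113 ≤ 3 + 30t ≤ 167 gives t ∈ [-3, 5], which is 9 values.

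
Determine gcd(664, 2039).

1

gcd(2039, 664):
  2039 = 3·664 + 47
  664 = 14·47 + 6
  47 = 7·6 + 5
  6 = 1·5 + 1
  5 = 5·1
so gcd(2039, 664) = 1.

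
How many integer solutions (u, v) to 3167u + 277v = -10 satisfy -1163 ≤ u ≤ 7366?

gcd(3167, 277):
  3167 = 11×277 + 120
  277 = 2×120 + 37
  120 = 3×37 + 9
  37 = 4×9 + 1
  9 = 9×1
so gcd(3167, 277) = 1.
Back-substitute for Bézout coefficients:
  1 = 37 - 4×9
  ... = 3167×(-30) + 277×(343)
Scale by -10: particular solution (300, -3430); reduce u mod 277: (23, -263).
General solution: u = 23 + 277t, v = -263 - 3167t for integer t.
-1163 ≤ 23 + 277t ≤ 7366 gives t ∈ [-4, 26], which is 31 values.

31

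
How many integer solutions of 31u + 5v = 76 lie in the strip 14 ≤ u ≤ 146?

27

gcd(31, 5) = 1.
By Bézout, 31×(1) + 5×(-6) = 1.
Particular solution: (1, 9).
General solution: u = 1 + 5t, v = 9 - 31t for integer t.
14 ≤ 1 + 5t ≤ 146 gives t ∈ [3, 29], which is 27 values.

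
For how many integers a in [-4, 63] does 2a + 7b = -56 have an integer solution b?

gcd(7, 2):
  7 = 3*2 + 1
  2 = 2*1
so gcd(7, 2) = 1.
Back-substitute for Bézout coefficients:
  1 = 7 - 3*2
  ... = 2*(-3) + 7*(1)
Scale by -56: particular solution (168, -56); reduce a mod 7: (0, -8).
General solution: a = 0 + 7t, b = -8 - 2t for integer t.
-4 ≤ 0 + 7t ≤ 63 gives t ∈ [0, 9], which is 10 values.

10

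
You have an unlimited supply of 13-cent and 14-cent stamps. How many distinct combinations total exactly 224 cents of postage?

Need nonnegative integers with 13j + 14k = 224.
gcd(13, 14) = 1, and 13·(-1) + 14·(1) = 1.
So (j₀, k₀) = (-224, 224); general j = -224 + 14t, k = 224 - 13t.
j ≥ 0 ⇒ t ≥ 16; k ≥ 0 ⇒ t ≤ 17. That's 2 values of t.

2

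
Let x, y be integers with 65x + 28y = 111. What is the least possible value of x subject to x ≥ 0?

gcd(65, 28) = 1  (65 = 2·28 + 9, 28 = 3·9 + 1, 9 = 9·1).
1 divides 111, so solutions exist.
Back-substituting, 65·(-3) + 28·(7) = 1.
Scale by 111/1 = 111: (x₀, y₀) = (-333, 777).
General solution: x = -333 + 28t, y = 777 - 65t for integer t.
x ≥ 0: smallest is -333 mod 28 = 3 (at t = 12), with y = -3.

3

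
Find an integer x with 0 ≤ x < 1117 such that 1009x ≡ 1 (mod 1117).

755

gcd(1117, 1009) = 1  (1117 = 1*1009 + 108, 1009 = 9*108 + 37, 108 = 2*37 + 34, 37 = 1*34 + 3, 34 = 11*3 + 1, 3 = 3*1).
Back-substituting, 1009*(-362) + 1117*(327) = 1.
So 1009*-362 ≡ 1 (mod 1117), and -362 mod 1117 = 755.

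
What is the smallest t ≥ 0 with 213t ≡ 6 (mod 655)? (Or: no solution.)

gcd(655, 213) = 1  (655 = 3*213 + 16, 213 = 13*16 + 5, 16 = 3*5 + 1, 5 = 5*1).
1 divides 6, so solutions exist.
Back-substituting, 213*(-123) + 655*(40) = 1.
So 213*(-123) ≡ 1 (mod 655); multiply by 6: t ≡ -738 (mod 655).
Smallest nonnegative: t = -738 mod 655 = 572.

572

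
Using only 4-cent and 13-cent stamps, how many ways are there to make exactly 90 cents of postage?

2

Need nonnegative integers with 4j + 13k = 90.
gcd(4, 13) = 1, and 4·(-3) + 13·(1) = 1.
So (j₀, k₀) = (-270, 90); general j = -270 + 13t, k = 90 - 4t.
j ≥ 0 ⇒ t ≥ 21; k ≥ 0 ⇒ t ≤ 22. That's 2 values of t.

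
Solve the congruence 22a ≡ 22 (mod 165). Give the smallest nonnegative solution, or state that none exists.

gcd(165, 22):
  165 = 7×22 + 11
  22 = 2×11
so gcd(165, 22) = 11.
11 divides 22, so solutions exist.
Back-substitute for Bézout coefficients:
  11 = 165 - 7×22
  ... = 22×(-7) + 165×(1)
So 22×(-7) ≡ 11 (mod 165); multiply by 2: a ≡ -14 (mod 15).
Smallest nonnegative: a = -14 mod 15 = 1.

1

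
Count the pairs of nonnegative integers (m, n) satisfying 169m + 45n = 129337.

17

gcd(169, 45) = 1.
By Bézout, 169×(4) + 45×(-15) = 1.
One solution: (28, 2769).
General: m = 28 + 45t, n = 2769 - 169t.
m ≥ 0 ⇒ t ≥ 0; n ≥ 0 ⇒ t ≤ 16. So t ∈ [0, 16]: 17 solutions.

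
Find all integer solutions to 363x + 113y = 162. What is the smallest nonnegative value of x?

35

gcd(363, 113) = 1.
1 divides 162, so solutions exist.
By Bézout, 363×(33) + 113×(-106) = 1.
Scale by 162/1 = 162: (x₀, y₀) = (5346, -17172).
General solution: x = 5346 + 113t, y = -17172 - 363t for integer t.
x ≥ 0: smallest is 5346 mod 113 = 35 (at t = -47), with y = -111.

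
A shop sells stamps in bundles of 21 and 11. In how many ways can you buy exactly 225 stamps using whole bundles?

1

Need nonnegative integers with 21j + 11k = 225.
gcd(21, 11) = 1, and 21·(-1) + 11·(2) = 1.
So (j₀, k₀) = (-225, 450); general j = -225 + 11t, k = 450 - 21t.
j ≥ 0 ⇒ t ≥ 21; k ≥ 0 ⇒ t ≤ 21. That's 1 value of t.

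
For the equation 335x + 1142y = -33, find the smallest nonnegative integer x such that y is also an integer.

gcd(1142, 335):
  1142 = 3*335 + 137
  335 = 2*137 + 61
  137 = 2*61 + 15
  61 = 4*15 + 1
  15 = 15*1
so gcd(1142, 335) = 1.
1 divides -33, so solutions exist.
Back-substitute for Bézout coefficients:
  1 = 61 - 4*15
  ... = 335*(75) + 1142*(-22)
Scale by -33/1 = -33: (x₀, y₀) = (-2475, 726).
General solution: x = -2475 + 1142t, y = 726 - 335t for integer t.
x ≥ 0: smallest is -2475 mod 1142 = 951 (at t = 3), with y = -279.

951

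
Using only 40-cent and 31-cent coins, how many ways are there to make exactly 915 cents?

Need nonnegative integers with 40j + 31k = 915.
gcd(40, 31) = 1, and 40·(7) + 31·(-9) = 1.
So (j₀, k₀) = (6405, -8235); general j = 6405 + 31t, k = -8235 - 40t.
j ≥ 0 ⇒ t ≥ -206; k ≥ 0 ⇒ t ≤ -206. That's 1 value of t.

1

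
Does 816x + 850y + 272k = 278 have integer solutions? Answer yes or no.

gcd(850, 816) = 34  (850 = 1*816 + 34, 816 = 24*34).
gcd(34, 272) = 34.
34 does not divide 278 (remainder 6), so no integer solutions.

no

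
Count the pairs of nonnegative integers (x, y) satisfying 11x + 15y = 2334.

14

gcd(15, 11) = 1  (15 = 1·11 + 4, 11 = 2·4 + 3, 4 = 1·3 + 1, 3 = 3·1).
Back-substituting, 11·(-4) + 15·(3) = 1.
Scale by 2334: one solution is (-9336, 7002). Reduce x mod 15: (9, 149).
General: x = 9 + 15t, y = 149 - 11t.
x ≥ 0 ⇒ t ≥ 0; y ≥ 0 ⇒ t ≤ 13. So t ∈ [0, 13]: 14 solutions.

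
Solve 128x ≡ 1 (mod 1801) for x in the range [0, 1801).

gcd(1801, 128) = 1  (1801 = 14*128 + 9, 128 = 14*9 + 2, 9 = 4*2 + 1, 2 = 2*1).
Back-substituting, 128*(-802) + 1801*(57) = 1.
So 128*-802 ≡ 1 (mod 1801), and -802 mod 1801 = 999.

999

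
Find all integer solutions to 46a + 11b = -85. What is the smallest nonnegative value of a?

7

gcd(46, 11) = 1  (46 = 4×11 + 2, 11 = 5×2 + 1, 2 = 2×1).
1 divides -85, so solutions exist.
Back-substituting, 46×(-5) + 11×(21) = 1.
Scale by -85/1 = -85: (a₀, b₀) = (425, -1785).
General solution: a = 425 + 11t, b = -1785 - 46t for integer t.
a ≥ 0: smallest is 425 mod 11 = 7 (at t = -38), with b = -37.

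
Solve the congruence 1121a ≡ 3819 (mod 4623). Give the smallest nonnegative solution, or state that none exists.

gcd(4623, 1121) = 1.
1 divides 3819, so solutions exist.
By Bézout, 1121×(1031) + 4623×(-250) = 1.
So 1121×(1031) ≡ 1 (mod 4623); multiply by 3819: a ≡ 3937389 (mod 4623).
Smallest nonnegative: a = 3937389 mod 4623 = 3216.

3216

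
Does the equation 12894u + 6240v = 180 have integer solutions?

yes

gcd(12894, 6240) = 6  (12894 = 2·6240 + 414, 6240 = 15·414 + 30, 414 = 13·30 + 24, 30 = 1·24 + 6, 24 = 4·6).
6 divides 180, so integer solutions exist.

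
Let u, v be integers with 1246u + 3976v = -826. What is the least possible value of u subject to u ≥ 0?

261

gcd(3976, 1246) = 14.
14 divides -826, so solutions exist.
By Bézout, 1246×(-67) + 3976×(21) = 14.
Scale by -826/14 = -59: (u₀, v₀) = (3953, -1239).
General solution: u = 3953 + 284t, v = -1239 - 89t for integer t.
u ≥ 0: smallest is 3953 mod 284 = 261 (at t = -13), with v = -82.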